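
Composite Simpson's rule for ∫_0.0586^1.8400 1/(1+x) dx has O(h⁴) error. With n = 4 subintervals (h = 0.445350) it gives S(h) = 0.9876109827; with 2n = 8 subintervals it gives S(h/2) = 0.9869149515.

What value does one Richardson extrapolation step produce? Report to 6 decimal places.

The method has order 4: 2^4 = 16.
2^4*A(h/2) = 15.7906392240; minus A(h) gives 14.8030282413.
R = 14.8030282413/15 = 0.9868685494
Shift from A(h/2): −0.0000464021.

0.986869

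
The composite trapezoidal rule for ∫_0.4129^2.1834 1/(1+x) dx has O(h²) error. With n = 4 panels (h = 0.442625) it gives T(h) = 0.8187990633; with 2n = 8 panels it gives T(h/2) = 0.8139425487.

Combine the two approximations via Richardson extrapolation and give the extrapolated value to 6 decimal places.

0.812324

Order 2 gives 2^r = 4 and 2^r − 1 = 3.
A(h/2) − A(h) = 0.8139425487 − 0.8187990633 = -0.0048565146
Correction (A(h/2) − A(h))/(4 − 1) = (-0.0048565146)/3 = -0.0016188382
R = A(h/2) + (A(h/2) − A(h))/3 = 0.8139425487 − 0.0016188382 = 0.8123237105
Shift from A(h/2): −0.0016188382.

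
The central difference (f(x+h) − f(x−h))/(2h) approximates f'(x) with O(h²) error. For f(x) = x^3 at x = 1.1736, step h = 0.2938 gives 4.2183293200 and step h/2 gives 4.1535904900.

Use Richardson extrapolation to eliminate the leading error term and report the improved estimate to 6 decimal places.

Error is O(h^2); halving h shrinks it by 2^2 = 4.
4×4.1535904900 = 16.6143619600; 16.6143619600 − 4.2183293200 = 12.3960326400
12.3960326400 ÷ 3 = 4.1320108800

4.132011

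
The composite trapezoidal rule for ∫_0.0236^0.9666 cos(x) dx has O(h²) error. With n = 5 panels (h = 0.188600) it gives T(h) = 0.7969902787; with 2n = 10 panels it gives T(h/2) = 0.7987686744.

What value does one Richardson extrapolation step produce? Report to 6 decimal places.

0.799361

With r = 2 the leading error scales as h^2, so the weight is 2^2 = 4.
2^2×A(h/2) = 3.1950746976; minus A(h) gives 2.3980844189.
Extrapolated: 2.3980844189 / 3 = 0.7993614730
Shift from A(h/2): +0.0005927986.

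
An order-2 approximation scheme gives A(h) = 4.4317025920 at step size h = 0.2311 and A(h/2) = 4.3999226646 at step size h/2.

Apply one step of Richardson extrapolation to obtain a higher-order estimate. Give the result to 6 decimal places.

4.389329

With r = 2 the leading error scales as h^2, so the weight is 2^2 = 4.
2^2·A(h/2) = 17.5996906584; minus A(h) gives 13.1679880664.
Divide by 2^2 − 1 = 3.
R = 13.1679880664/3 = 4.3893293555
Shift from A(h/2): −0.0105933091.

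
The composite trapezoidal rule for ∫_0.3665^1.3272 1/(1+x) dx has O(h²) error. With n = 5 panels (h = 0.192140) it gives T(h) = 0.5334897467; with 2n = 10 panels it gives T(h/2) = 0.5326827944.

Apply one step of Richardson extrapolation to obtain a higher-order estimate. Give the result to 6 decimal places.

With r = 2 the leading error scales as h^2, so the weight is 2^2 = 4.
Difference of the inputs: 0.5326827944 − 0.5334897467 = -0.0008069523
Divide by 2^2 − 1 = 3: (-0.0008069523)/3 = -0.0002689841
R = A(h/2) + (A(h/2) − A(h))/3 = 0.5326827944 − 0.0002689841 = 0.5324138103
Shift from A(h/2): −0.0002689841.

0.532414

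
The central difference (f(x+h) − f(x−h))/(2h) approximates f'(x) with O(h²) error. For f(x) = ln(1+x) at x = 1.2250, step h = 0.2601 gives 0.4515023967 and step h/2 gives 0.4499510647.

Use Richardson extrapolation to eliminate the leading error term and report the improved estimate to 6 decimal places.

0.449434

r = 2, so 2^r = 4.
4·0.4499510647 − 0.4515023967 = 1.3483018621
Extrapolated: 1.3483018621 / 3 = 0.4494339540
Shift from A(h/2): −0.0005171107.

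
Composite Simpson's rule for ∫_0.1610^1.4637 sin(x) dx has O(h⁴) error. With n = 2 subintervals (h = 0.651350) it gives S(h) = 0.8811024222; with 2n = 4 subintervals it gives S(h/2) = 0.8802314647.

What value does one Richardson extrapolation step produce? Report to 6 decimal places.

With r = 4 the leading error scales as h^4, so the weight is 2^4 = 16.
Numerator 16·A(h/2) − A(h) = 16·0.8802314647 − 0.8811024222 = 13.2026010130
Extrapolated: 13.2026010130 / 15 = 0.8801734009
Shift from A(h/2): −0.0000580638.

0.880173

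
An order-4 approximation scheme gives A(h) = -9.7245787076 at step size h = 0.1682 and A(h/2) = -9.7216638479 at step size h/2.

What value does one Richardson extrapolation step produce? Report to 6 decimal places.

-9.721470

r = 4, so 2^r = 16.
Numerator 16·A(h/2) − A(h) = 16·(-9.7216638479) − (-9.7245787076) = -145.8220428588
Denominator 16 − 1 = 15.
(16·(-9.7216638479) − (-9.7245787076))/(16 − 1) = -9.7214695239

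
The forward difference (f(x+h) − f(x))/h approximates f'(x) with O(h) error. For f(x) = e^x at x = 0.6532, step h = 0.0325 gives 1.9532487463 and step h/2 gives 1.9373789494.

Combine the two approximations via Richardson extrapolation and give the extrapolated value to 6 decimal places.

1.921509

Method order is 1; weight 2^1 = 2.
Top: 2(1.9373789494) − (1.9532487463) = 1.9215091525
Divide by 2^1 − 1 = 1.
(2 × 1.9373789494 − 1.9532487463)/(2 − 1) = 1.9215091525
Correction |R − A(h/2)| = 1.587e-02; gap |A(h/2) − A(h)| = 1.587e-02.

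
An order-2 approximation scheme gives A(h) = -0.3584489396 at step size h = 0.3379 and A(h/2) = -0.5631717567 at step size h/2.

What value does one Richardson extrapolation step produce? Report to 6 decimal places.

r = 2: numerator weight 4, denominator 3.
Numerator 4×A(h/2) − A(h) = 4×(-0.5631717567) − (-0.3584489396) = -1.8942380872
Divide by 2^2 − 1 = 3.
(-1.8942380872) ÷ 3 = -0.6314126957

-0.631413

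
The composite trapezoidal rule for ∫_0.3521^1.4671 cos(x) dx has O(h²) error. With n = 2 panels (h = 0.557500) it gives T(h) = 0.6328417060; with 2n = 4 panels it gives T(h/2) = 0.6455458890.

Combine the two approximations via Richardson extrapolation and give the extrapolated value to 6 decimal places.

0.649781

r = 2: numerator weight 4, denominator 3.
A(h/2) − A(h) = 0.6455458890 − 0.6328417060 = 0.0127041830
Divide by 2^2 − 1 = 3: 0.0127041830/3 = 0.0042347277
R = A(h/2) + (A(h/2) − A(h))/3 = 0.6455458890 + 0.0042347277 = 0.6497806167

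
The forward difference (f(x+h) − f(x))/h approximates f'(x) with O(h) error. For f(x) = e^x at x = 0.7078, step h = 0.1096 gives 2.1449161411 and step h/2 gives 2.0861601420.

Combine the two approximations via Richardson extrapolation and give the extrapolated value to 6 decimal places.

With r = 1 the leading error scales as h^1, so the weight is 2^1 = 2.
2×2.0861601420 = 4.1723202840; 4.1723202840 − 2.1449161411 = 2.0274041429
Denominator 2 − 1 = 1.
(2×2.0861601420 − 2.1449161411)/(2 − 1) = 2.0274041429

2.027404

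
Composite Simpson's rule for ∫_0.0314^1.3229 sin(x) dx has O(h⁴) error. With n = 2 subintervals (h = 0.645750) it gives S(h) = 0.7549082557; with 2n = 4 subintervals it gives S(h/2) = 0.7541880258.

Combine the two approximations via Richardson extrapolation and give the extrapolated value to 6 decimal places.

0.754140

Error is O(h^4); halving h shrinks it by 2^4 = 16.
16 × 0.7541880258 − 0.7549082557 = 11.3121001571
Denominator 16 − 1 = 15.
Extrapolated: 11.3121001571 / 15 = 0.7541400105
Correction |R − A(h/2)| = 4.802e-05; gap |A(h/2) − A(h)| = 7.202e-04.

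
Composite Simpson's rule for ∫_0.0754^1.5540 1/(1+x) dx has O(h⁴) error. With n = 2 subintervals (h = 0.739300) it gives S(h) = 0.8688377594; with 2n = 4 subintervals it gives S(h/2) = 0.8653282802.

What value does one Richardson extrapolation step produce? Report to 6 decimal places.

Order 4 gives 2^r = 16 and 2^r − 1 = 15.
Numerator 16 × A(h/2) − A(h) = 16 × 0.8653282802 − 0.8688377594 = 12.9764147238
Divide by 2^4 − 1 = 15.
So the Richardson estimate is 0.8650943149.
Shift from A(h/2): −0.0002339653.

0.865094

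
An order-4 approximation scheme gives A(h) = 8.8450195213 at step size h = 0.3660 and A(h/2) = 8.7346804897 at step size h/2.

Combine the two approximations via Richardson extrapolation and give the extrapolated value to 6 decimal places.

8.727325

Order 4 gives 2^r = 16 and 2^r − 1 = 15.
Top: 16(8.7346804897) − (8.8450195213) = 130.9098683139
Divide by 2^4 − 1 = 15.
Extrapolated: 130.9098683139 / 15 = 8.7273245543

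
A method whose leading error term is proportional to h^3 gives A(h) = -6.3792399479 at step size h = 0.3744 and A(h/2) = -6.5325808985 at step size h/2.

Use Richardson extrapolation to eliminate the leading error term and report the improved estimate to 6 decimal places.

Error is O(h^3); halving h shrinks it by 2^3 = 8.
8×(-6.5325808985) − (-6.3792399479) = -45.8814072401
Denominator 8 − 1 = 7.
Extrapolated: (-45.8814072401) / 7 = -6.5544867486

-6.554487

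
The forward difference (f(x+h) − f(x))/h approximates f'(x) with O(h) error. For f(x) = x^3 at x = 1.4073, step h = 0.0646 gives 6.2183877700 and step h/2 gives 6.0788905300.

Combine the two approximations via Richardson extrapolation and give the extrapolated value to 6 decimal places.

5.939393

Order 1 gives 2^r = 2 and 2^r − 1 = 1.
2·6.0788905300 − 6.2183877700 = 5.9393932900
Denominator 2 − 1 = 1.
So the Richardson estimate is 5.9393932900.
Shift from A(h/2): −0.1394972400.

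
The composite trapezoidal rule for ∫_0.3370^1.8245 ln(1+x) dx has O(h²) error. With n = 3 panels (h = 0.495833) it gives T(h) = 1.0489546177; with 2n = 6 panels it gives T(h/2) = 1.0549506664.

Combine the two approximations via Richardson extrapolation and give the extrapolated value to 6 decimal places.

Error is O(h^2); halving h shrinks it by 2^2 = 4.
A(h/2) − A(h) = 1.0549506664 − 1.0489546177 = 0.0059960487
Correction (A(h/2) − A(h))/(4 − 1) = 0.0059960487/3 = 0.0019986829
R = 1.0549506664 + 0.0019986829 = 1.0569493493

1.056949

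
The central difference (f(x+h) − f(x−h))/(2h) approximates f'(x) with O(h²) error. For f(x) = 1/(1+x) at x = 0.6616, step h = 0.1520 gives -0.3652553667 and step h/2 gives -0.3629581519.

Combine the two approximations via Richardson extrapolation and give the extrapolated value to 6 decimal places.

r = 2: numerator weight 4, denominator 3.
4 × (-0.3629581519) − (-0.3652553667) = -1.0865772409
(4 × (-0.3629581519) − (-0.3652553667))/(4 − 1) = -0.3621924136
Gap between inputs: 2.297e-03; correction applied: +0.0007657383.

-0.362192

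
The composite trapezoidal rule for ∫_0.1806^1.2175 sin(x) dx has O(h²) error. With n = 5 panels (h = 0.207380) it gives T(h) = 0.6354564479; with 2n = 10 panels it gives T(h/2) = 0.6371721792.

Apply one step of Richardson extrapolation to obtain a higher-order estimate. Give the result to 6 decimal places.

0.637744

r = 2: numerator weight 4, denominator 3.
4 × 0.6371721792 − 0.6354564479 = 1.9132322689
Denominator 4 − 1 = 3.
(4 × 0.6371721792 − 0.6354564479)/(4 − 1) = 0.6377440896
Correction |R − A(h/2)| = 5.719e-04; gap |A(h/2) − A(h)| = 1.716e-03.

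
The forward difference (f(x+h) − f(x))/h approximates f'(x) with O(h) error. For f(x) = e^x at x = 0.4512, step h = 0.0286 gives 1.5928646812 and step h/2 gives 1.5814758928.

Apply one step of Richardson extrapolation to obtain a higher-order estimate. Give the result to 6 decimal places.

Order 1 gives 2^r = 2 and 2^r − 1 = 1.
2 × 1.5814758928 = 3.1629517856; subtract 1.5928646812 → 1.5700871044
Divide by 2^1 − 1 = 1.
Extrapolated: 1.5700871044 / 1 = 1.5700871044
Shift from A(h/2): −0.0113887884.

1.570087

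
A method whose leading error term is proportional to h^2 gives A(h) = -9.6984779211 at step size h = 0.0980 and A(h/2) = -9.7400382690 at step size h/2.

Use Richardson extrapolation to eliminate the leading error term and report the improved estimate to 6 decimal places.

-9.753892

With r = 2 the leading error scales as h^2, so the weight is 2^2 = 4.
4*(-9.7400382690) = -38.9601530760; (-38.9601530760) − (-9.6984779211) = -29.2616751549
Extrapolated: (-29.2616751549) / 3 = -9.7538917183
Gap between inputs: 4.156e-02; correction applied: −0.0138534493.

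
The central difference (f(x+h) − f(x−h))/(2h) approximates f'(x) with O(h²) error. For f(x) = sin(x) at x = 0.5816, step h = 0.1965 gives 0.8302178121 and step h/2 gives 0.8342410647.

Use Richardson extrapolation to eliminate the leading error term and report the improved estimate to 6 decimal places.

With r = 2 the leading error scales as h^2, so the weight is 2^2 = 4.
4×0.8342410647 − 0.8302178121 = 2.5067464467
(4×0.8342410647 − 0.8302178121)/(4 − 1) = 0.8355821489
Correction |R − A(h/2)| = 1.341e-03; gap |A(h/2) − A(h)| = 4.023e-03.

0.835582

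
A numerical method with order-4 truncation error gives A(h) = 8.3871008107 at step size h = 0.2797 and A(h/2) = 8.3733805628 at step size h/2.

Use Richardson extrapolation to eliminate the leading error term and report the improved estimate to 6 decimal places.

With r = 4 the leading error scales as h^4, so the weight is 2^4 = 16.
16*8.3733805628 = 133.9740890048; subtract 8.3871008107 → 125.5869881941
Denominator 16 − 1 = 15.
So the Richardson estimate is 8.3724658796.

8.372466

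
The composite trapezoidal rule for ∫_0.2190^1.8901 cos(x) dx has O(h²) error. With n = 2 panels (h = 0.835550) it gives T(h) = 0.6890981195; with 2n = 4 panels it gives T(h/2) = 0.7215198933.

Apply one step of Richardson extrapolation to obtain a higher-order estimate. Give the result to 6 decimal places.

0.732327

r = 2, so 2^r = 4.
Numerator 4 × A(h/2) − A(h) = 4 × 0.7215198933 − 0.6890981195 = 2.1969814537
Denominator 4 − 1 = 3.
Extrapolated: 2.1969814537 / 3 = 0.7323271512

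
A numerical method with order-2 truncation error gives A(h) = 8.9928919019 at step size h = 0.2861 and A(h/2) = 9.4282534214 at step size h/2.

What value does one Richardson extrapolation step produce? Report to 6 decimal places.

Leading term ∝ h^2; use weight 4 = 2^2.
2^2 × A(h/2) = 37.7130136856; minus A(h) gives 28.7201217837.
(4 × 9.4282534214 − 8.9928919019)/(4 − 1) = 9.5733739279

9.573374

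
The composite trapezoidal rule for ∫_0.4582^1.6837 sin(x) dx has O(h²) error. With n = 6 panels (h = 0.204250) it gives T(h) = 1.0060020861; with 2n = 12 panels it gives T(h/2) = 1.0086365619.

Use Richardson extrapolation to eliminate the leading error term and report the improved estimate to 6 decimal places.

Method order is 2; weight 2^2 = 4.
Difference of the inputs: 1.0086365619 − 1.0060020861 = 0.0026344758
Divide by 2^2 − 1 = 3: 0.0026344758/3 = 0.0008781586
R = 1.0086365619 + 0.0008781586 = 1.0095147205

1.009515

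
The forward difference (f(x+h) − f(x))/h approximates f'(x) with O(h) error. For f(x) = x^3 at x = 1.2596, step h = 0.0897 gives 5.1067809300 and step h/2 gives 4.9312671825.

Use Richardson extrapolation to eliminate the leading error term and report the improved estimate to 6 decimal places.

Error is O(h^1); halving h shrinks it by 2^1 = 2.
Weighted: 9.8625343650 − 5.1067809300 = 4.7557534350
Divide by 2^1 − 1 = 1.
4.7557534350 ÷ 1 = 4.7557534350

4.755753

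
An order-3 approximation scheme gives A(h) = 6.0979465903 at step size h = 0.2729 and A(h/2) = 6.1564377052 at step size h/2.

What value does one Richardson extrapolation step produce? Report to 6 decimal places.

6.164794

Order 3 gives 2^r = 8 and 2^r − 1 = 7.
8·6.1564377052 = 49.2515016416; 49.2515016416 − 6.0979465903 = 43.1535550513
R = 43.1535550513/7 = 6.1647935788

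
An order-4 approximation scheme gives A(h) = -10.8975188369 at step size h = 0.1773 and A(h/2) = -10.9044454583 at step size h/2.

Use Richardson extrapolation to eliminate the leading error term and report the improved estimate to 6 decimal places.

-10.904907

Leading term ∝ h^4; use weight 16 = 2^4.
A(h/2) − A(h) = -10.9044454583 − (-10.8975188369) = -0.0069266214
Divide by 2^4 − 1 = 15: (-0.0069266214)/15 = -0.0004617748
R = A(h/2) + (A(h/2) − A(h))/15 = -10.9044454583 − 0.0004617748 = -10.9049072331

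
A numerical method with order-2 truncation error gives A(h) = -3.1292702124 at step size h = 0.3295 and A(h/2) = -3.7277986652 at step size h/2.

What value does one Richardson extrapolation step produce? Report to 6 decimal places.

-3.927308

The method has order 2: 2^2 = 4.
4 × (-3.7277986652) = -14.9111946608; (-14.9111946608) − (-3.1292702124) = -11.7819244484
Divide by 2^2 − 1 = 3.
Extrapolated: (-11.7819244484) / 3 = -3.9273081495
Shift from A(h/2): −0.1995094843.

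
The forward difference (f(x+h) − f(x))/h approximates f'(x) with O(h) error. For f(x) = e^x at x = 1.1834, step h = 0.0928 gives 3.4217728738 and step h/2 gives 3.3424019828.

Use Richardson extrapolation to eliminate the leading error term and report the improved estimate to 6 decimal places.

Leading term ∝ h^1; use weight 2 = 2^1.
Weighted: 6.6848039656 − 3.4217728738 = 3.2630310918
Denominator 2 − 1 = 1.
Extrapolated: 3.2630310918 / 1 = 3.2630310918

3.263031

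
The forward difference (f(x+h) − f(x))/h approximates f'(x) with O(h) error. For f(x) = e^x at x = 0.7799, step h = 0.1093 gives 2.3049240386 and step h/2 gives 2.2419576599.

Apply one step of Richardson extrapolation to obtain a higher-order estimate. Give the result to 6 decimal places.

2.178991

r = 1, so 2^r = 2.
Difference of the inputs: 2.2419576599 − 2.3049240386 = -0.0629663787
Correction (A(h/2) − A(h))/(2 − 1) = (-0.0629663787)/1 = -0.0629663787
R = 2.2419576599 − 0.0629663787 = 2.1789912812
Shift from A(h/2): −0.0629663787.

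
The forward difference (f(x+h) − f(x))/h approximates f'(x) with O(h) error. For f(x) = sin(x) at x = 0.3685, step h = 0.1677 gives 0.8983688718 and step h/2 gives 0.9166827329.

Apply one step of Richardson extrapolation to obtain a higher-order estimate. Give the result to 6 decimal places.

r = 1, so 2^r = 2.
Numerator 2×A(h/2) − A(h) = 2×0.9166827329 − 0.8983688718 = 0.9349965940
(2×0.9166827329 − 0.8983688718)/(2 − 1) = 0.9349965940
Correction |R − A(h/2)| = 1.831e-02; gap |A(h/2) − A(h)| = 1.831e-02.

0.934997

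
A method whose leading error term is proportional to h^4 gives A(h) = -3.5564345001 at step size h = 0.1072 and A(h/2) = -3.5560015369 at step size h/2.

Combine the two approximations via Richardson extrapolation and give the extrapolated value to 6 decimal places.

-3.555973

Error is O(h^4); halving h shrinks it by 2^4 = 16.
Numerator 16×A(h/2) − A(h) = 16×(-3.5560015369) − (-3.5564345001) = -53.3395900903
Extrapolated: (-53.3395900903) / 15 = -3.5559726727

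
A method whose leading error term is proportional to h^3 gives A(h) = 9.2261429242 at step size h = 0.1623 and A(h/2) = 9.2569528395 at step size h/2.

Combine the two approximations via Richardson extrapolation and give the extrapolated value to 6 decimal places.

r = 3, so 2^r = 8.
2^3×A(h/2) = 74.0556227160; minus A(h) gives 64.8294797918.
64.8294797918 ÷ 7 = 9.2613542560

9.261354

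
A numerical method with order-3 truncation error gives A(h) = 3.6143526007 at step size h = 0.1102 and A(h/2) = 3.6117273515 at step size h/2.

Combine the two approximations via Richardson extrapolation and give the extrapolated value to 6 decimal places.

3.611352

With r = 3 the leading error scales as h^3, so the weight is 2^3 = 8.
8×3.6117273515 = 28.8938188120; subtract 3.6143526007 → 25.2794662113
Divide by 2^3 − 1 = 7.
R = 25.2794662113/7 = 3.6113523159
Correction |R − A(h/2)| = 3.750e-04; gap |A(h/2) − A(h)| = 2.625e-03.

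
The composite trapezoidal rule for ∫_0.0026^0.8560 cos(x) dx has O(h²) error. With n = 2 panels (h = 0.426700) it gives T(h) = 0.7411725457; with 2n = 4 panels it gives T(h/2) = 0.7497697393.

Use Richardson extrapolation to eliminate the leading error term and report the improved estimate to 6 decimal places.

Order 2 gives 2^r = 4 and 2^r − 1 = 3.
Difference of the inputs: 0.7497697393 − 0.7411725457 = 0.0085971936
Correction (A(h/2) − A(h))/(4 − 1) = 0.0085971936/3 = 0.0028657312
R = 0.7497697393 + 0.0028657312 = 0.7526354705
Correction |R − A(h/2)| = 2.866e-03; gap |A(h/2) − A(h)| = 8.597e-03.

0.752635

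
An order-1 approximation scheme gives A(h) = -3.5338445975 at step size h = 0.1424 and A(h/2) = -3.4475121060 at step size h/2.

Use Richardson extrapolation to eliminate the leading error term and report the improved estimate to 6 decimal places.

-3.361180

With r = 1 the leading error scales as h^1, so the weight is 2^1 = 2.
2 × (-3.4475121060) = -6.8950242120; (-6.8950242120) − (-3.5338445975) = -3.3611796145
R = (-3.3611796145)/1 = -3.3611796145
Shift from A(h/2): +0.0863324915.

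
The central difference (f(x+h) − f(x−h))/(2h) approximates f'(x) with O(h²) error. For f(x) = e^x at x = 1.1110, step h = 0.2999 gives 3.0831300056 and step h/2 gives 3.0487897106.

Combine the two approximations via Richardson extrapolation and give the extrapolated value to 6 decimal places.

Method order is 2; weight 2^2 = 4.
2^2×A(h/2) = 12.1951588424; minus A(h) gives 9.1120288368.
R = 9.1120288368/3 = 3.0373429456
Shift from A(h/2): −0.0114467650.

3.037343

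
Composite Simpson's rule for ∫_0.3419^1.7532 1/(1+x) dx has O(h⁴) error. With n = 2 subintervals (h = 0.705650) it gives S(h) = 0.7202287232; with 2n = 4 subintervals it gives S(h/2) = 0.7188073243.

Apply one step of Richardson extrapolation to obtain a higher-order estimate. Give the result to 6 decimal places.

r = 4, so 2^r = 16.
2^4 × A(h/2) = 11.5009171888; minus A(h) gives 10.7806884656.
Denominator 16 − 1 = 15.
R = 10.7806884656/15 = 0.7187125644
Correction |R − A(h/2)| = 9.476e-05; gap |A(h/2) − A(h)| = 1.421e-03.

0.718713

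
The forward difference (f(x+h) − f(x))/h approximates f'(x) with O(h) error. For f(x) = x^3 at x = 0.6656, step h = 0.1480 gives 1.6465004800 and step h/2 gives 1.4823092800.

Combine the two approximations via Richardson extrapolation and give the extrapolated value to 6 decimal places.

1.318118

Order 1 gives 2^r = 2 and 2^r − 1 = 1.
2^1 × A(h/2) = 2.9646185600; minus A(h) gives 1.3181180800.
Divide by 2^1 − 1 = 1.
Extrapolated: 1.3181180800 / 1 = 1.3181180800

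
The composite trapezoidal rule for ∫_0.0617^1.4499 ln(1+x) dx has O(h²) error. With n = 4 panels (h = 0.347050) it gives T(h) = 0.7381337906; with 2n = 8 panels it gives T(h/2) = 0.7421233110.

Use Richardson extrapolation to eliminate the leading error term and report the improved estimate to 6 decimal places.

0.743453

r = 2, so 2^r = 4.
Numerator 4·A(h/2) − A(h) = 4·0.7421233110 − 0.7381337906 = 2.2303594534
Extrapolated: 2.2303594534 / 3 = 0.7434531511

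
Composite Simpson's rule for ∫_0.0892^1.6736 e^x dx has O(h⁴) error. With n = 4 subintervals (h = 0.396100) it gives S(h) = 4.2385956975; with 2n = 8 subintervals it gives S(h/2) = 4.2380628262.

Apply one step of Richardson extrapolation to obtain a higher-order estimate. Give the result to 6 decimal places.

4.238027

r = 4: numerator weight 16, denominator 15.
Difference of the inputs: 4.2380628262 − 4.2385956975 = -0.0005328713
Divide by 2^4 − 1 = 15: (-0.0005328713)/15 = -0.0000355248
R = 4.2380628262 − 0.0000355248 = 4.2380273014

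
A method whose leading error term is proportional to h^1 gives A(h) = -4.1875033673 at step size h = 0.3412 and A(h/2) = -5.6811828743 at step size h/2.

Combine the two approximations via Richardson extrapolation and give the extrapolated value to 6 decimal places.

-7.174862

Error is O(h^1); halving h shrinks it by 2^1 = 2.
2*(-5.6811828743) = -11.3623657486; subtract (-4.1875033673) → -7.1748623813
Divide by 2^1 − 1 = 1.
R = (-7.1748623813)/1 = -7.1748623813
Correction |R − A(h/2)| = 1.494e+00; gap |A(h/2) − A(h)| = 1.494e+00.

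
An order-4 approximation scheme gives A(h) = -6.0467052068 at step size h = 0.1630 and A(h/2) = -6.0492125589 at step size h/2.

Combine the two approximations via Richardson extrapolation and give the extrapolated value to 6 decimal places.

-6.049380

r = 4: numerator weight 16, denominator 15.
16*(-6.0492125589) = -96.7874009424; (-96.7874009424) − (-6.0467052068) = -90.7406957356
Divide by 2^4 − 1 = 15.
R = (-90.7406957356)/15 = -6.0493797157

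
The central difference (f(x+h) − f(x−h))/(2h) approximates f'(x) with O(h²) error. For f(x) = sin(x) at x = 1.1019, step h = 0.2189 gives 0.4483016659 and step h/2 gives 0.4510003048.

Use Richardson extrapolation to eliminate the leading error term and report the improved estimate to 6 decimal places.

0.451900

r = 2: numerator weight 4, denominator 3.
Top: 4(0.4510003048) − (0.4483016659) = 1.3556995533
Denominator 4 − 1 = 3.
1.3556995533 ÷ 3 = 0.4518998511
Correction |R − A(h/2)| = 8.995e-04; gap |A(h/2) − A(h)| = 2.699e-03.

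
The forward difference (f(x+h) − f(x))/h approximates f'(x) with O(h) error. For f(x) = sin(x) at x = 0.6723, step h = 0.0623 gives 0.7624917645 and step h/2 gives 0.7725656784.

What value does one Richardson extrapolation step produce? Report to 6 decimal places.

0.782640

The method has order 1: 2^1 = 2.
2^1·A(h/2) = 1.5451313568; minus A(h) gives 0.7826395923.
Divide by 2^1 − 1 = 1.
Result: 0.7826395923
Gap between inputs: 1.007e-02; correction applied: +0.0100739139.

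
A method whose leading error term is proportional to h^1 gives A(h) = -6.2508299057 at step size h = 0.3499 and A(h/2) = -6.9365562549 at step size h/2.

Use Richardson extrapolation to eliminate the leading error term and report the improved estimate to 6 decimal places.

Leading term ∝ h^1; use weight 2 = 2^1.
A(h/2) − A(h) = -6.9365562549 − (-6.2508299057) = -0.6857263492
Correction (A(h/2) − A(h))/(2 − 1) = (-0.6857263492)/1 = -0.6857263492
R = -6.9365562549 − 0.6857263492 = -7.6222826041
Gap between inputs: 6.857e-01; correction applied: −0.6857263492.

-7.622283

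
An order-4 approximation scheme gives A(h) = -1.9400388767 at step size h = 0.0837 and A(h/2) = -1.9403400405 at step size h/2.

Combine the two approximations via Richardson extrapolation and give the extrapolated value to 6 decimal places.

The method has order 4: 2^4 = 16.
Weighted: (-31.0454406480) − (-1.9400388767) = -29.1054017713
Denominator 16 − 1 = 15.
(16·(-1.9403400405) − (-1.9400388767))/(16 − 1) = -1.9403601181
Shift from A(h/2): −0.0000200776.

-1.940360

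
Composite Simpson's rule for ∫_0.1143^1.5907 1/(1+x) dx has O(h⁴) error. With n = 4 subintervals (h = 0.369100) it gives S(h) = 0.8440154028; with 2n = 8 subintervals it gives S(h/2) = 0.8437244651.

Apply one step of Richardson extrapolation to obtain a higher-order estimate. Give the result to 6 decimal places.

0.843705

Leading term ∝ h^4; use weight 16 = 2^4.
16 × 0.8437244651 − 0.8440154028 = 12.6555760388
R = 12.6555760388/15 = 0.8437050693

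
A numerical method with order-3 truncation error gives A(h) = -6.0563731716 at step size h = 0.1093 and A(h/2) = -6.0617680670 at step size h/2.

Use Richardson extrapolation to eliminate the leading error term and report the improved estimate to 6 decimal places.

With r = 3 the leading error scales as h^3, so the weight is 2^3 = 8.
8*(-6.0617680670) = -48.4941445360; subtract (-6.0563731716) → -42.4377713644
Extrapolated: (-42.4377713644) / 7 = -6.0625387663
Gap between inputs: 5.395e-03; correction applied: −0.0007706993.

-6.062539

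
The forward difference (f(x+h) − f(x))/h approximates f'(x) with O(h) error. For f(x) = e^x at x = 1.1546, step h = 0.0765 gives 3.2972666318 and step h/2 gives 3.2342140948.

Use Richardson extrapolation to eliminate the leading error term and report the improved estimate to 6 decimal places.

Error is O(h^1); halving h shrinks it by 2^1 = 2.
A(h/2) − A(h) = 3.2342140948 − 3.2972666318 = -0.0630525370
Divide by 2^1 − 1 = 1: (-0.0630525370)/1 = -0.0630525370
R = 3.2342140948 − 0.0630525370 = 3.1711615578
Gap between inputs: 6.305e-02; correction applied: −0.0630525370.

3.171162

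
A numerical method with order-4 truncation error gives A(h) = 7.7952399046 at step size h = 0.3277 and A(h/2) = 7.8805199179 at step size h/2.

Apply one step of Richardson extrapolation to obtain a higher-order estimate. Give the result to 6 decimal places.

Leading term ∝ h^4; use weight 16 = 2^4.
Difference of the inputs: 7.8805199179 − 7.7952399046 = 0.0852800133
Divide by 2^4 − 1 = 15: 0.0852800133/15 = 0.0056853342
R = A(h/2) + (A(h/2) − A(h))/15 = 7.8805199179 + 0.0056853342 = 7.8862052521
Shift from A(h/2): +0.0056853342.

7.886205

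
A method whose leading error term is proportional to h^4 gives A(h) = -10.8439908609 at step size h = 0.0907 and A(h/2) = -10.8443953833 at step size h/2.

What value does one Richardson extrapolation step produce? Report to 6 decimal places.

-10.844422

Leading term ∝ h^4; use weight 16 = 2^4.
2^4·A(h/2) = -173.5103261328; minus A(h) gives -162.6663352719.
Denominator 16 − 1 = 15.
(-162.6663352719) ÷ 15 = -10.8444223515
Shift from A(h/2): −0.0000269682.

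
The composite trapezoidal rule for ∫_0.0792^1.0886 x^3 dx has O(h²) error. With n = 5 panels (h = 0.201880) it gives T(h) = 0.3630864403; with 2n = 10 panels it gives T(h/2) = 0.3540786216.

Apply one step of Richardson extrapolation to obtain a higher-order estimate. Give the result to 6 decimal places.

0.351076

The method has order 2: 2^2 = 4.
Numerator 4 × A(h/2) − A(h) = 4 × 0.3540786216 − 0.3630864403 = 1.0532280461
Denominator 4 − 1 = 3.
Result: 0.3510760154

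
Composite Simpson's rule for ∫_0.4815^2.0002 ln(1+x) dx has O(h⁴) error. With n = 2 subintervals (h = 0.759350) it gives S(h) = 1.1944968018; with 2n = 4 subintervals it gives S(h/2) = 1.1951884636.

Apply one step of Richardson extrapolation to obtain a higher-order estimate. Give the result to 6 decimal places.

1.195235

Error is O(h^4); halving h shrinks it by 2^4 = 16.
Numerator 16·A(h/2) − A(h) = 16·1.1951884636 − 1.1944968018 = 17.9285186158
R = 17.9285186158/15 = 1.1952345744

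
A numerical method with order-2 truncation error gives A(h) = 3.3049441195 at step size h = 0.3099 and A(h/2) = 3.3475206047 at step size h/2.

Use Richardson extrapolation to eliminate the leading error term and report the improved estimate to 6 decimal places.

Method order is 2; weight 2^2 = 4.
4*3.3475206047 − 3.3049441195 = 10.0851382993
Extrapolated: 10.0851382993 / 3 = 3.3617127664
Gap between inputs: 4.258e-02; correction applied: +0.0141921617.

3.361713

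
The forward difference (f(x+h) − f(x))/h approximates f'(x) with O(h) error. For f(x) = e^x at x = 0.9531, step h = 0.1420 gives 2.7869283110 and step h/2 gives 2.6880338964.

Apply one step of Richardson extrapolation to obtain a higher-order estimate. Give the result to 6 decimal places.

r = 1: numerator weight 2, denominator 1.
Weighted: 5.3760677928 − 2.7869283110 = 2.5891394818
Denominator 2 − 1 = 1.
(2·2.6880338964 − 2.7869283110)/(2 − 1) = 2.5891394818
Gap between inputs: 9.889e-02; correction applied: −0.0988944146.

2.589139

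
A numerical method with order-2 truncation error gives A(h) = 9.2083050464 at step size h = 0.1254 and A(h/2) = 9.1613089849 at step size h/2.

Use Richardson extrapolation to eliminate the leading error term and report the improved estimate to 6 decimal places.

9.145644

The method has order 2: 2^2 = 4.
2^2×A(h/2) = 36.6452359396; minus A(h) gives 27.4369308932.
27.4369308932 ÷ 3 = 9.1456436311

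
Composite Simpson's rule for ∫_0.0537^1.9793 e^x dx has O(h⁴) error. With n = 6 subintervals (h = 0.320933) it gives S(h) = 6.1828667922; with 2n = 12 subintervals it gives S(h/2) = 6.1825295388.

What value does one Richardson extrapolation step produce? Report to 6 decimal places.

r = 4, so 2^r = 16.
Numerator 16*A(h/2) − A(h) = 16*6.1825295388 − 6.1828667922 = 92.7376058286
R = 92.7376058286/15 = 6.1825070552
Correction |R − A(h/2)| = 2.248e-05; gap |A(h/2) − A(h)| = 3.373e-04.

6.182507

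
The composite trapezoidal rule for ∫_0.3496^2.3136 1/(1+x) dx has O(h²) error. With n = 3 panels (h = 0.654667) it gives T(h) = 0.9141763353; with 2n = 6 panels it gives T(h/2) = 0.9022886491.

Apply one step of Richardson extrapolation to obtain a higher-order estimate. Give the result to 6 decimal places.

Method order is 2; weight 2^2 = 4.
Weighted: 3.6091545964 − 0.9141763353 = 2.6949782611
Extrapolated: 2.6949782611 / 3 = 0.8983260870
Gap between inputs: 1.189e-02; correction applied: −0.0039625621.

0.898326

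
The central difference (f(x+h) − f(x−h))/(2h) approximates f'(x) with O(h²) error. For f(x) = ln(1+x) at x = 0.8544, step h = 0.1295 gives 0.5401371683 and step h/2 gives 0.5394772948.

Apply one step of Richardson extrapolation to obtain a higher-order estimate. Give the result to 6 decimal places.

0.539257

Leading term ∝ h^2; use weight 4 = 2^2.
4*0.5394772948 − 0.5401371683 = 1.6177720109
R = 1.6177720109/3 = 0.5392573370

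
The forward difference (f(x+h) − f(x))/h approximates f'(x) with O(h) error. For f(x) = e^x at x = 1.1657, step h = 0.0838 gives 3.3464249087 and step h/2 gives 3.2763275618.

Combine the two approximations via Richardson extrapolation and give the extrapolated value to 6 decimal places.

r = 1, so 2^r = 2.
2×3.2763275618 − 3.3464249087 = 3.2062302149
(2×3.2763275618 − 3.3464249087)/(2 − 1) = 3.2062302149

3.206230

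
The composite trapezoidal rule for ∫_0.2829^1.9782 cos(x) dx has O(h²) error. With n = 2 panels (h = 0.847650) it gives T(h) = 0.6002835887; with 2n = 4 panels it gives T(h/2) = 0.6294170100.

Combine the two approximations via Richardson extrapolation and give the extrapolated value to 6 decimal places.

r = 2, so 2^r = 4.
A(h/2) − A(h) = 0.6294170100 − 0.6002835887 = 0.0291334213
Correction (A(h/2) − A(h))/(4 − 1) = 0.0291334213/3 = 0.0097111404
R = 0.6294170100 + 0.0097111404 = 0.6391281504

0.639128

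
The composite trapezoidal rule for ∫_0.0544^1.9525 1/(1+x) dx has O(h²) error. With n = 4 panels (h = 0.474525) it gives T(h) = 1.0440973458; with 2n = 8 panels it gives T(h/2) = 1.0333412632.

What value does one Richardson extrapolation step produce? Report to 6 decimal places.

1.029756

r = 2, so 2^r = 4.
4 × 1.0333412632 = 4.1333650528; 4.1333650528 − 1.0440973458 = 3.0892677070
R = 3.0892677070/3 = 1.0297559023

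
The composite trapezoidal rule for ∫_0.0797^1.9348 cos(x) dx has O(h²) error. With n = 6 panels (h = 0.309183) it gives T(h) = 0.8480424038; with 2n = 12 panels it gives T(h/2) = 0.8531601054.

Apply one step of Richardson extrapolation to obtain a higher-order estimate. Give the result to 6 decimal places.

0.854866

With r = 2 the leading error scales as h^2, so the weight is 2^2 = 4.
4 × 0.8531601054 − 0.8480424038 = 2.5645980178
R = 2.5645980178/3 = 0.8548660059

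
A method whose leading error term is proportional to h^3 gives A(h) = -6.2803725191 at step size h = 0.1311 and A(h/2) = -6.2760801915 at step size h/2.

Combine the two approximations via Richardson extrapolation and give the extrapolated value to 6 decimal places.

Order 3 gives 2^r = 8 and 2^r − 1 = 7.
8×(-6.2760801915) = -50.2086415320; subtract (-6.2803725191) → -43.9282690129
Denominator 8 − 1 = 7.
(-43.9282690129) ÷ 7 = -6.2754670018

-6.275467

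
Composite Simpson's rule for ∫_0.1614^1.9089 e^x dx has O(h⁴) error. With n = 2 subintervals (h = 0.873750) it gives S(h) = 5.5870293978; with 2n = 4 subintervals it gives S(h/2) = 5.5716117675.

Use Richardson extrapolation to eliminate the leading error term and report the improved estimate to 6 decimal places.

r = 4, so 2^r = 16.
16·5.5716117675 = 89.1457882800; 89.1457882800 − 5.5870293978 = 83.5587588822
(16·5.5716117675 − 5.5870293978)/(16 − 1) = 5.5705839255
Shift from A(h/2): −0.0010278420.

5.570584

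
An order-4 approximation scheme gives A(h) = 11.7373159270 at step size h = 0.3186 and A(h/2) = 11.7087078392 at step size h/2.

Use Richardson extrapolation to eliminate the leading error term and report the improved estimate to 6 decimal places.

11.706801

The method has order 4: 2^4 = 16.
A(h/2) − A(h) = 11.7087078392 − 11.7373159270 = -0.0286080878
Divide by 2^4 − 1 = 15: (-0.0286080878)/15 = -0.0019072059
R = A(h/2) + (A(h/2) − A(h))/15 = 11.7087078392 − 0.0019072059 = 11.7068006333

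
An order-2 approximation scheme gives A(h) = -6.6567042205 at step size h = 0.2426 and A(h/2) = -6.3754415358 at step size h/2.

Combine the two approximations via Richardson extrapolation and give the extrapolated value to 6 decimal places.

Leading term ∝ h^2; use weight 4 = 2^2.
4 × (-6.3754415358) − (-6.6567042205) = -18.8450619227
Denominator 4 − 1 = 3.
R = (-18.8450619227)/3 = -6.2816873076
Correction |R − A(h/2)| = 9.375e-02; gap |A(h/2) − A(h)| = 2.813e-01.

-6.281687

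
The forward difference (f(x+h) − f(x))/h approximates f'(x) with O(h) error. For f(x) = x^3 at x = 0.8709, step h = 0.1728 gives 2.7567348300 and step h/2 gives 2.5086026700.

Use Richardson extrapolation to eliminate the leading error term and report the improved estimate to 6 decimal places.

Order 1 gives 2^r = 2 and 2^r − 1 = 1.
Numerator 2·A(h/2) − A(h) = 2·2.5086026700 − 2.7567348300 = 2.2604705100
R = 2.2604705100/1 = 2.2604705100

2.260471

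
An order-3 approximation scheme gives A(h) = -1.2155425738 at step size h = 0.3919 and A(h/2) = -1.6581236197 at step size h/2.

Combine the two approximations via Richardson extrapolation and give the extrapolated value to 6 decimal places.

-1.721349

Leading term ∝ h^3; use weight 8 = 2^3.
Difference of the inputs: -1.6581236197 − (-1.2155425738) = -0.4425810459
Correction (A(h/2) − A(h))/(8 − 1) = (-0.4425810459)/7 = -0.0632258637
R = -1.6581236197 − 0.0632258637 = -1.7213494834
Gap between inputs: 4.426e-01; correction applied: −0.0632258637.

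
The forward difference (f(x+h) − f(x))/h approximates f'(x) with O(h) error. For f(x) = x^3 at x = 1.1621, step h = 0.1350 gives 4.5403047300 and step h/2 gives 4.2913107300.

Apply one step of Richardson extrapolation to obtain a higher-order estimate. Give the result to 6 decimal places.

4.042317

r = 1, so 2^r = 2.
2·4.2913107300 − 4.5403047300 = 4.0423167300
Divide by 2^1 − 1 = 1.
(2·4.2913107300 − 4.5403047300)/(2 − 1) = 4.0423167300
Shift from A(h/2): −0.2489940000.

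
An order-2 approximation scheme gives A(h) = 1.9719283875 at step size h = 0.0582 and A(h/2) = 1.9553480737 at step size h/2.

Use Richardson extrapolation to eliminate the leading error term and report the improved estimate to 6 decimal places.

r = 2: numerator weight 4, denominator 3.
2^2*A(h/2) = 7.8213922948; minus A(h) gives 5.8494639073.
Divide by 2^2 − 1 = 3.
5.8494639073 ÷ 3 = 1.9498213024

1.949821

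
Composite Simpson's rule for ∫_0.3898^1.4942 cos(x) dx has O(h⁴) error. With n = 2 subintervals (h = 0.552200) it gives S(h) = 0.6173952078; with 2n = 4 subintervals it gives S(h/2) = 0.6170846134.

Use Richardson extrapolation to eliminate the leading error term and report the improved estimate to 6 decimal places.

0.617064

r = 4: numerator weight 16, denominator 15.
16×0.6170846134 = 9.8733538144; 9.8733538144 − 0.6173952078 = 9.2559586066
9.2559586066 ÷ 15 = 0.6170639071
Correction |R − A(h/2)| = 2.071e-05; gap |A(h/2) − A(h)| = 3.106e-04.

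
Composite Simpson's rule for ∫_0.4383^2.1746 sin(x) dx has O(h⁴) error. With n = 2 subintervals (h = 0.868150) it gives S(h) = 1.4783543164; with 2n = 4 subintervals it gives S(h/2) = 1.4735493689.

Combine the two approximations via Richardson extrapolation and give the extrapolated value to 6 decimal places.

1.473229

Error is O(h^4); halving h shrinks it by 2^4 = 16.
A(h/2) − A(h) = 1.4735493689 − 1.4783543164 = -0.0048049475
Correction (A(h/2) − A(h))/(16 − 1) = (-0.0048049475)/15 = -0.0003203298
R = A(h/2) + (A(h/2) − A(h))/15 = 1.4735493689 − 0.0003203298 = 1.4732290391
Shift from A(h/2): −0.0003203298.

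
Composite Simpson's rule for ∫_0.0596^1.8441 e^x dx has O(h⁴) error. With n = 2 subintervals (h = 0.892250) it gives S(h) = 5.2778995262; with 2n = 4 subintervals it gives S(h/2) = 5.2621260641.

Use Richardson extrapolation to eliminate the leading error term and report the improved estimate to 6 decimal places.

5.261074

Leading term ∝ h^4; use weight 16 = 2^4.
Weighted: 84.1940170256 − 5.2778995262 = 78.9161174994
R = 78.9161174994/15 = 5.2610745000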